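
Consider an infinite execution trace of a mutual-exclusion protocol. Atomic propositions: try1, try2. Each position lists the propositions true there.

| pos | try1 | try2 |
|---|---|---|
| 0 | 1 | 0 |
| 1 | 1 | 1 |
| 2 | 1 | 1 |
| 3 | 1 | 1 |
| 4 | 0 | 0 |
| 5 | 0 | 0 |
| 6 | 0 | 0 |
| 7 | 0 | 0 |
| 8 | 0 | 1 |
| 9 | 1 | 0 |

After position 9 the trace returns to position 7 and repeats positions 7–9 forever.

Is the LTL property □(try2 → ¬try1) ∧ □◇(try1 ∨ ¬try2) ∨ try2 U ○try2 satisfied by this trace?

Walking from position 0: ○try2 first holds at position 0, and try2 holds at every earlier position along the way, so try2 U ○try2 holds.
At position 0: □(try2 → ¬try1) ∧ □◇(try1 ∨ ¬try2) is false; try2 U ○try2 is true; so □(try2 → ¬try1) ∧ □◇(try1 ∨ ¬try2) ∨ try2 U ○try2 is true.

Holds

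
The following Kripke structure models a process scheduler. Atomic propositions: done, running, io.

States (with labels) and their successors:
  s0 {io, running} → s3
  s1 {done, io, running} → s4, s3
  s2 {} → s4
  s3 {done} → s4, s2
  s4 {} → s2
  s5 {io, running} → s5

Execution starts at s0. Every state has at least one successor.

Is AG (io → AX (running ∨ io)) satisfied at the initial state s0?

No

States satisfying io → AX (running ∨ io): {s2, s3, s4, s5}.
States satisfying AG (io → AX (running ∨ io)): {s2, s3, s4, s5}.
s0 is reachable from s0 and violates io → AX (running ∨ io), so AG fails at s0.
s0 ∉ Sat(AG (io → AX (running ∨ io))).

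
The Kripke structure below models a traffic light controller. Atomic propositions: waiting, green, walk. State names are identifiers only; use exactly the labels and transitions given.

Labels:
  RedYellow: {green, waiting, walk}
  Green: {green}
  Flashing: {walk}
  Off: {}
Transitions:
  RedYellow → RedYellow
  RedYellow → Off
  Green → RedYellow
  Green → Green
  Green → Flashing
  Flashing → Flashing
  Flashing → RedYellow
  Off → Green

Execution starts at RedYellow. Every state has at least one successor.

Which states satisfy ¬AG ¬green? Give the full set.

{RedYellow, Green, Flashing, Off}

States satisfying ¬green: {Flashing, Off}.
States satisfying AG ¬green: ∅.
States satisfying ¬AG ¬green: {RedYellow, Green, Flashing, Off}.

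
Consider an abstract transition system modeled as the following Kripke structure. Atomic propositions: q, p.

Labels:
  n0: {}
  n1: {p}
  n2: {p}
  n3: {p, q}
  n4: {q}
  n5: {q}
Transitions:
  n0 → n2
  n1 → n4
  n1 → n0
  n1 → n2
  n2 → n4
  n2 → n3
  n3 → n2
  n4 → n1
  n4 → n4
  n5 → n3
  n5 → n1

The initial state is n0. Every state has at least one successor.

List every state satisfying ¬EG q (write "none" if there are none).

States satisfying q: {n3, n4, n5}.
States satisfying EG q: {n4}.
States satisfying ¬EG q: {n0, n1, n2, n3, n5}.

{n0, n1, n2, n3, n5}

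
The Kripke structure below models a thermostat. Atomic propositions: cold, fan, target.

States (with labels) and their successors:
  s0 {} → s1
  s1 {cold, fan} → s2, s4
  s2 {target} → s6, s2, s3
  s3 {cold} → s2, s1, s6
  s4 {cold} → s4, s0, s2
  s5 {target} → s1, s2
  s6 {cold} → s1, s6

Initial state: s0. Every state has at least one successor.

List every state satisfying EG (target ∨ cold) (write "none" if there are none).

{s1, s2, s3, s4, s5, s6}

States satisfying target ∨ cold: {s1, s2, s3, s4, s5, s6}.
States satisfying EG (target ∨ cold): {s1, s2, s3, s4, s5, s6}.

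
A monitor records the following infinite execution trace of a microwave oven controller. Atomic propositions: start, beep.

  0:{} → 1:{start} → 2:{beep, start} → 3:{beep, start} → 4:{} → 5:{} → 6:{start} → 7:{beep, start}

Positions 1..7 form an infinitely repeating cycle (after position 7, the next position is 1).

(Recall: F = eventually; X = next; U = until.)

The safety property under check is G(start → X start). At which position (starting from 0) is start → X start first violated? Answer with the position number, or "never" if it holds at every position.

Check start → X start at each position in order: 0 ✓, 1 ✓, 2 ✓.
At position 3 the labels are {beep, start} and the next position 4 has {}, so start → X start is false there. This is the first violation.

3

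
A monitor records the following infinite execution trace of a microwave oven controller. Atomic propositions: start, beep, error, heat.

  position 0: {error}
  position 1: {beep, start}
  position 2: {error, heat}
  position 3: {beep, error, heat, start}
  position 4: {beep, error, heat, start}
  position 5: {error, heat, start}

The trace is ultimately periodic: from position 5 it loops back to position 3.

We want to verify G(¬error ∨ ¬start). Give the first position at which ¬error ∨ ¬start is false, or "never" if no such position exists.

3

Check ¬error ∨ ¬start at each position in order: 0 ✓, 1 ✓, 2 ✓.
At position 3 the labels are {beep, error, heat, start}, so ¬error ∨ ¬start is false there. This is the first violation.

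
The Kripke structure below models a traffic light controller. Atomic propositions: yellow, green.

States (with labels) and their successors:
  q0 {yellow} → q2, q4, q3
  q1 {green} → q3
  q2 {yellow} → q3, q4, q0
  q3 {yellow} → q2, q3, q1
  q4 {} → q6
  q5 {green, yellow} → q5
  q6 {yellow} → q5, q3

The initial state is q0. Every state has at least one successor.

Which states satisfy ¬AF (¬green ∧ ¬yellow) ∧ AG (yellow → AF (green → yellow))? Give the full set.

{q0, q1, q2, q3, q5, q6}

States satisfying ¬green ∧ ¬yellow: {q4}.
States satisfying AF (¬green ∧ ¬yellow): {q4}.
States satisfying ¬AF (¬green ∧ ¬yellow): {q0, q1, q2, q3, q5, q6}.
States satisfying yellow → AF (green → yellow): {q0, q1, q2, q3, q4, q5, q6}.
States satisfying AG (yellow → AF (green → yellow)): {q0, q1, q2, q3, q4, q5, q6}.
States satisfying ¬AF (¬green ∧ ¬yellow) ∧ AG (yellow → AF (green → yellow)): {q0, q1, q2, q3, q5, q6}.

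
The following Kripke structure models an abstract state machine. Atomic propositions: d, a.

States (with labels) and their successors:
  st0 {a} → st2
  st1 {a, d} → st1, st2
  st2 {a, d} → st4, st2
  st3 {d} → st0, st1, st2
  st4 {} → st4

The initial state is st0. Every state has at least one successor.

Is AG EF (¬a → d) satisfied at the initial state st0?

States satisfying EF (¬a → d): {st0, st1, st2, st3}.
States satisfying AG EF (¬a → d): ∅.
st4 is reachable from st0 and violates EF (¬a → d), so AG fails at st0.
st0 ∉ Sat(AG EF (¬a → d)).

Violated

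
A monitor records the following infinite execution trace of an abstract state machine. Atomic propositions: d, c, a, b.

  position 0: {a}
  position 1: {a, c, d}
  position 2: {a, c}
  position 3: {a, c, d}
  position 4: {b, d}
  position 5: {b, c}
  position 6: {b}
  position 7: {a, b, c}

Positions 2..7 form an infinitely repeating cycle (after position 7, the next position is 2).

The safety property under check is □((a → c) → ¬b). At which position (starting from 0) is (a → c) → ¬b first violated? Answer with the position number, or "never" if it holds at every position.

Check (a → c) → ¬b at each position in order: 0 ✓, 1 ✓, 2 ✓, 3 ✓.
At position 4 the labels are {b, d}, so (a → c) → ¬b is false there. This is the first violation.

4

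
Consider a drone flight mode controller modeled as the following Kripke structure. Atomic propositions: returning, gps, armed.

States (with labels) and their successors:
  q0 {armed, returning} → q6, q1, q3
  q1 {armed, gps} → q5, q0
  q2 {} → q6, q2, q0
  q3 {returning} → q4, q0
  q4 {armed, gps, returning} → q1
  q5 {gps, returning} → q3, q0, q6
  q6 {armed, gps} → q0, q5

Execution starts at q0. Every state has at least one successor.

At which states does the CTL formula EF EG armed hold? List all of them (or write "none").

{q0, q1, q2, q3, q4, q5, q6}

States satisfying EG armed: {q0, q1, q4, q6}.
States satisfying EF EG armed: {q0, q1, q2, q3, q4, q5, q6}.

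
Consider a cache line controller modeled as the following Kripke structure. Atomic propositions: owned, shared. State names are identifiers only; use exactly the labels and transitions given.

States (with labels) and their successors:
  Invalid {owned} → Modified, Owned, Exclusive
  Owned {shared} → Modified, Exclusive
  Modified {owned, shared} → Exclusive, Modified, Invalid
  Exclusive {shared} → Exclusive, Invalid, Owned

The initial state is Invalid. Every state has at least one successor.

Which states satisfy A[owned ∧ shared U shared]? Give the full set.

States satisfying owned ∧ shared: {Modified}.
States satisfying shared: {Owned, Modified, Exclusive}.
States satisfying A[owned ∧ shared U shared]: {Owned, Modified, Exclusive}.

{Owned, Modified, Exclusive}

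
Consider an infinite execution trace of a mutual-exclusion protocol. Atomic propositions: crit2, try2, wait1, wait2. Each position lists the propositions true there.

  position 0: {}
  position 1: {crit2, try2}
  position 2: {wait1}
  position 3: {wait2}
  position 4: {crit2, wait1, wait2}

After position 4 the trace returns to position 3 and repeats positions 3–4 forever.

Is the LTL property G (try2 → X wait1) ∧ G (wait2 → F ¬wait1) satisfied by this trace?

Holds

try2 → X wait1 holds at every position 0..4, and those are all positions ever visited, so G (try2 → X wait1) holds.
Positions where try2 holds: 1.
Check X wait1 at each: 1→ok.
wait2 → F ¬wait1 holds at every position 0..4, and those are all positions ever visited, so G (wait2 → F ¬wait1) holds.
Positions where wait2 holds: 3, 4.
Check F ¬wait1 at each: 3→ok, 4→ok.
At position 0: G (try2 → X wait1) is true; G (wait2 → F ¬wait1) is true; so G (try2 → X wait1) ∧ G (wait2 → F ¬wait1) is true.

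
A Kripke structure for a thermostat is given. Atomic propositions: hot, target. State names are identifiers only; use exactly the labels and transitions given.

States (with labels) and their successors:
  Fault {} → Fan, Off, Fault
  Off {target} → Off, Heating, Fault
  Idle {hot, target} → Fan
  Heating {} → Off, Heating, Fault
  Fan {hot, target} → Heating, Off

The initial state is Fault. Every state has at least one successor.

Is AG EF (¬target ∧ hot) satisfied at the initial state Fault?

No

States satisfying EF (¬target ∧ hot): ∅.
States satisfying AG EF (¬target ∧ hot): ∅.
Fan is reachable from Fault and violates EF (¬target ∧ hot), so AG fails at Fault.
Fault ∉ Sat(AG EF (¬target ∧ hot)).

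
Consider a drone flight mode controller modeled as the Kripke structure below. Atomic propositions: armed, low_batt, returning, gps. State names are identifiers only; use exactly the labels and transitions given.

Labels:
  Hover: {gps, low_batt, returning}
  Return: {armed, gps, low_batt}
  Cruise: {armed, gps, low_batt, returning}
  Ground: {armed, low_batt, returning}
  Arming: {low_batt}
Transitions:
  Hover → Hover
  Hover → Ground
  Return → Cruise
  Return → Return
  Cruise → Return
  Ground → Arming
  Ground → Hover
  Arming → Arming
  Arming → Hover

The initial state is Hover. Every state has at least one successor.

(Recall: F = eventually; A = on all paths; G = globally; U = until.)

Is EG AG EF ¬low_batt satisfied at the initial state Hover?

States satisfying AG EF ¬low_batt: ∅.
States satisfying EG AG EF ¬low_batt: ∅.
No suitable path/successor from Hover witnesses the formula.
Hover ∉ Sat(EG AG EF ¬low_batt).

Does not hold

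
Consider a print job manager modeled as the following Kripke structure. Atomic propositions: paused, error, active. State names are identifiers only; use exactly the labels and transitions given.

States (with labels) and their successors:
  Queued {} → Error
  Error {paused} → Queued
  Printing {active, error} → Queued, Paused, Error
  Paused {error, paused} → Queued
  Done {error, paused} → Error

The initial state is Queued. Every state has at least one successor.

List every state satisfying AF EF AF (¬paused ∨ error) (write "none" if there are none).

States satisfying EF AF (¬paused ∨ error): {Queued, Error, Printing, Paused, Done}.
States satisfying AF EF AF (¬paused ∨ error): {Queued, Error, Printing, Paused, Done}.

{Queued, Error, Printing, Paused, Done}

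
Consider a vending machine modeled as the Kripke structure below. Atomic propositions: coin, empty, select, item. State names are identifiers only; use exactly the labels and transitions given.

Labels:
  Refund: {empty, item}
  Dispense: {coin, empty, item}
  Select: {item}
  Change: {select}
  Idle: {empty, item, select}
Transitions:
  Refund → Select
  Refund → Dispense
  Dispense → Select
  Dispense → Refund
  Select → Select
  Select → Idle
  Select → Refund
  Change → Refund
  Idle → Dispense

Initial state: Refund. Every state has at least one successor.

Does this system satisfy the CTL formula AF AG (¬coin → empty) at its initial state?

States satisfying AG (¬coin → empty): ∅.
States satisfying AF AG (¬coin → empty): ∅.
There is a path from Refund along which AG (¬coin → empty) never holds.
Refund ∉ Sat(AF AG (¬coin → empty)).

Violated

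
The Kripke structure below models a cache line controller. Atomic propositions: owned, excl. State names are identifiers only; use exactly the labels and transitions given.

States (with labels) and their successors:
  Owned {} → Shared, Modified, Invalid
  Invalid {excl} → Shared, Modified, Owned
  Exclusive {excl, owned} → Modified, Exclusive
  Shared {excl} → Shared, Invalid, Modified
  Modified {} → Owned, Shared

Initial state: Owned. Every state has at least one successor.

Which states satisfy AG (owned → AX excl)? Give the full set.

{Owned, Invalid, Shared, Modified}

States satisfying owned → AX excl: {Owned, Invalid, Shared, Modified}.
States satisfying AG (owned → AX excl): {Owned, Invalid, Shared, Modified}.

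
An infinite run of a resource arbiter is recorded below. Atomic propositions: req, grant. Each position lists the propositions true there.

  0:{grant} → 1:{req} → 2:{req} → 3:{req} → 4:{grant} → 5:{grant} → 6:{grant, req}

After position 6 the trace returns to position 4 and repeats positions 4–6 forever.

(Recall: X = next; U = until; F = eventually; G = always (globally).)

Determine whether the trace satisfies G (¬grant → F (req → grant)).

Holds

¬grant → F (req → grant) holds at every position 0..6, and those are all positions ever visited, so G (¬grant → F (req → grant)) holds.
Positions where ¬grant holds: 1, 2, 3.
Check F (req → grant) at each: 1→ok, 2→ok, 3→ok.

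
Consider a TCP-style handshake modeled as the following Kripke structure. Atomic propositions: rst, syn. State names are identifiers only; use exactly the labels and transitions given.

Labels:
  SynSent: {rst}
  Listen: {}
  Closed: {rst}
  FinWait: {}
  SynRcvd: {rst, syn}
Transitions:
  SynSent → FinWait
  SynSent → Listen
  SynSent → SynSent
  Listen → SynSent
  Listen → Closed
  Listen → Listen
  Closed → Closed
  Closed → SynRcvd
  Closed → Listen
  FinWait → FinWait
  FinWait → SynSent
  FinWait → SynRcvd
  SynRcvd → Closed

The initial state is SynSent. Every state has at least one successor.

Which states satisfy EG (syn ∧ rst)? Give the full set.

States satisfying syn ∧ rst: {SynRcvd}.
States satisfying EG (syn ∧ rst): ∅.

none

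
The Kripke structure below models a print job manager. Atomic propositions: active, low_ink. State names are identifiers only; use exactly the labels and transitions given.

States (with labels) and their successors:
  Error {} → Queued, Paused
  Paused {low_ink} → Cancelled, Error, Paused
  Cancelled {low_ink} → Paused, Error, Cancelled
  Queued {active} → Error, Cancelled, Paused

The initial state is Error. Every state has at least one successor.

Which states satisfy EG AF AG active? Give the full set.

none

States satisfying AF AG active: ∅.
States satisfying EG AF AG active: ∅.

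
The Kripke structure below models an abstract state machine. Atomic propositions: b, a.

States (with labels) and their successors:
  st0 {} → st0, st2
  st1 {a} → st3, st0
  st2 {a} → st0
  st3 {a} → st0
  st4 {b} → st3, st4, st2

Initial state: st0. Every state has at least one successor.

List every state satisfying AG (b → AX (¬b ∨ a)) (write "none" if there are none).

{st0, st1, st2, st3}

States satisfying b → AX (¬b ∨ a): {st0, st1, st2, st3}.
States satisfying AG (b → AX (¬b ∨ a)): {st0, st1, st2, st3}.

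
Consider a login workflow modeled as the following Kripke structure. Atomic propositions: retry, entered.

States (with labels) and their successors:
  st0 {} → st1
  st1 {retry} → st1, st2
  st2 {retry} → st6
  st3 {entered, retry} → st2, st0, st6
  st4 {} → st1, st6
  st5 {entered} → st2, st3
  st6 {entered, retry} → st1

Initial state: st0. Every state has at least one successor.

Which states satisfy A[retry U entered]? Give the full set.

{st2, st3, st5, st6}

States satisfying retry: {st1, st2, st3, st6}.
States satisfying entered: {st3, st5, st6}.
States satisfying A[retry U entered]: {st2, st3, st5, st6}.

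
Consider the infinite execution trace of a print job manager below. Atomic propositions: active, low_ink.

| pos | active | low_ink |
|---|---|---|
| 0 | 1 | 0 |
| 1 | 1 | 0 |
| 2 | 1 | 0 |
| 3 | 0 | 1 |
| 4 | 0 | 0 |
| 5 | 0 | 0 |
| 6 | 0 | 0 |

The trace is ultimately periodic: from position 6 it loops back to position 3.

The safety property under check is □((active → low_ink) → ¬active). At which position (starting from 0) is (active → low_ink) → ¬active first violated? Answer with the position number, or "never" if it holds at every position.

(active → low_ink) → ¬active holds at every position 0..6, and those are all the positions the trace ever visits, so the invariant □((active → low_ink) → ¬active) is never violated.

never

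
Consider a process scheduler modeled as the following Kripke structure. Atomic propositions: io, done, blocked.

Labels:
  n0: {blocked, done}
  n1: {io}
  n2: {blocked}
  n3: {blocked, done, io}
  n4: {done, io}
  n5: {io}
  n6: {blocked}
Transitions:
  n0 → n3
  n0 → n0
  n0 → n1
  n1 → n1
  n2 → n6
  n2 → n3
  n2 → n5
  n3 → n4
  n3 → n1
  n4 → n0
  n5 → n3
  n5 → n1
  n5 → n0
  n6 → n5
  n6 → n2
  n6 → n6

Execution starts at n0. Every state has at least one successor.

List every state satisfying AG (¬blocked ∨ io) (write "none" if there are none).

States satisfying ¬blocked ∨ io: {n1, n3, n4, n5}.
States satisfying AG (¬blocked ∨ io): {n1}.

{n1}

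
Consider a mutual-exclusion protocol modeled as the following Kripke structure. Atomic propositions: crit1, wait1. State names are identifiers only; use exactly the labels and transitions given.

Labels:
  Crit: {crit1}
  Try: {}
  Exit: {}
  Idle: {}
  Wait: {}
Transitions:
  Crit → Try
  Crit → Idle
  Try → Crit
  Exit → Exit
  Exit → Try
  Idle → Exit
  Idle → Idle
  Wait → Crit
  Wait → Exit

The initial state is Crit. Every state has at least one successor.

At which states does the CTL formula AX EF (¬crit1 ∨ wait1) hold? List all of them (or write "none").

{Crit, Try, Exit, Idle, Wait}

States satisfying EF (¬crit1 ∨ wait1): {Crit, Try, Exit, Idle, Wait}.
States satisfying AX EF (¬crit1 ∨ wait1): {Crit, Try, Exit, Idle, Wait}.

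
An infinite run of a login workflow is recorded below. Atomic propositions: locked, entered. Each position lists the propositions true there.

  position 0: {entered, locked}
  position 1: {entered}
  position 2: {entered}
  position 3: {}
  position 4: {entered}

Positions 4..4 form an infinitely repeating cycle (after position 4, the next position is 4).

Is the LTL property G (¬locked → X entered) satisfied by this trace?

¬locked → X entered must hold at every position from 0 onward. It fails at position 2, so G (¬locked → X entered) is false.
Positions where ¬locked holds: 1, 2, 3, 4.
Check X entered at each: 1→ok, 2→fails, 3→ok, 4→ok.

Does not hold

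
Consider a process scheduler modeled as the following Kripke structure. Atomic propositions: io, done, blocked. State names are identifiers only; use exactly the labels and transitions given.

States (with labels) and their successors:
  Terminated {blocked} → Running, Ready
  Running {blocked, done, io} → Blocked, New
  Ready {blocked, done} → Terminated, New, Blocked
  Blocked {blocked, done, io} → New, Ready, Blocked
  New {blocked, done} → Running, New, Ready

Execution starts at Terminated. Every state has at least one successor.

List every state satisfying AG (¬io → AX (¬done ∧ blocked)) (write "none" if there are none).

none

States satisfying ¬io → AX (¬done ∧ blocked): {Running, Blocked}.
States satisfying AG (¬io → AX (¬done ∧ blocked)): ∅.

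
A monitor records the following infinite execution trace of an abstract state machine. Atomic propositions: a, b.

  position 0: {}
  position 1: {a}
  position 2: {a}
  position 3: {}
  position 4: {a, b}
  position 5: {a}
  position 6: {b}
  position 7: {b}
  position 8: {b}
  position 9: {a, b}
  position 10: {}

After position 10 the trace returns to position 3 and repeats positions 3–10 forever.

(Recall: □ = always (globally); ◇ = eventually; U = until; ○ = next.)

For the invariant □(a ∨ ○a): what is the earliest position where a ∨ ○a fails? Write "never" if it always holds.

Check a ∨ ○a at each position in order: 0 ✓, 1 ✓, 2 ✓, 3 ✓, 4 ✓, 5 ✓.
At position 6 the labels are {b} and the next position 7 has {b}, so a ∨ ○a is false there. This is the first violation.

6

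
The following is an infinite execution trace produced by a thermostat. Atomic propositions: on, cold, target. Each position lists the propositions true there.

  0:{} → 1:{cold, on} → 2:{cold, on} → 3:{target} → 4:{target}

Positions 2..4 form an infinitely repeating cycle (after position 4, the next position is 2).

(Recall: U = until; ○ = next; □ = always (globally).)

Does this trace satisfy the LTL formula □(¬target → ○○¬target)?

Violated

¬target → ○○¬target must hold at every position from 0 onward. It fails at position 1, so □(¬target → ○○¬target) is false.
Positions where ¬target holds: 0, 1, 2.
Check ○○¬target at each: 0→ok, 1→fails, 2→fails.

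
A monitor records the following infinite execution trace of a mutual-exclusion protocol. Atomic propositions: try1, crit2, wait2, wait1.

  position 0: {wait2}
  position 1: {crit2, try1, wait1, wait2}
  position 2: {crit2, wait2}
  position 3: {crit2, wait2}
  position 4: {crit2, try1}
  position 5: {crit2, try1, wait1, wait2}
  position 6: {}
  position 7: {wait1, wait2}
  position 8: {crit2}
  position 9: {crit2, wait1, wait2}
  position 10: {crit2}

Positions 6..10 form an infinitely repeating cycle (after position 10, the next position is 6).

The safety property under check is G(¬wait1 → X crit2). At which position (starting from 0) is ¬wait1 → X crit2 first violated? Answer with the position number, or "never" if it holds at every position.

6

Check ¬wait1 → X crit2 at each position in order: 0 ✓, 1 ✓, 2 ✓, 3 ✓, 4 ✓, 5 ✓.
At position 6 the labels are {} and the next position 7 has {wait1, wait2}, so ¬wait1 → X crit2 is false there. This is the first violation.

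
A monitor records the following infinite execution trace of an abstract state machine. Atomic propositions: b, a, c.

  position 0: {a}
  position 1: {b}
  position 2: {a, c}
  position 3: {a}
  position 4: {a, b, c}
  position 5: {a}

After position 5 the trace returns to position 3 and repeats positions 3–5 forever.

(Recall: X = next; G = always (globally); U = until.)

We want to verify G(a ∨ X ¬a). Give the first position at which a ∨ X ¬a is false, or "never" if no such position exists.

1

Check a ∨ X ¬a at each position in order: 0 ✓.
At position 1 the labels are {b} and the next position 2 has {a, c}, so a ∨ X ¬a is false there. This is the first violation.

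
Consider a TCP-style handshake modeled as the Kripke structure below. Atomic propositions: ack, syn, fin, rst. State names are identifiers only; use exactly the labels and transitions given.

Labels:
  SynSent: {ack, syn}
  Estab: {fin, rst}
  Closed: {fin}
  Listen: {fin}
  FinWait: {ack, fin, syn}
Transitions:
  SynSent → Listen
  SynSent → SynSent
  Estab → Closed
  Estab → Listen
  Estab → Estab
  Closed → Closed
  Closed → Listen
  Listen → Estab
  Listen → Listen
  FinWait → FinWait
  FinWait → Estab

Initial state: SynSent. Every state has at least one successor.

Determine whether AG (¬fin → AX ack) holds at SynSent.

Does not hold

States satisfying ¬fin → AX ack: {Estab, Closed, Listen, FinWait}.
States satisfying AG (¬fin → AX ack): {Estab, Closed, Listen, FinWait}.
SynSent is reachable from SynSent and violates ¬fin → AX ack, so AG fails at SynSent.
SynSent ∉ Sat(AG (¬fin → AX ack)).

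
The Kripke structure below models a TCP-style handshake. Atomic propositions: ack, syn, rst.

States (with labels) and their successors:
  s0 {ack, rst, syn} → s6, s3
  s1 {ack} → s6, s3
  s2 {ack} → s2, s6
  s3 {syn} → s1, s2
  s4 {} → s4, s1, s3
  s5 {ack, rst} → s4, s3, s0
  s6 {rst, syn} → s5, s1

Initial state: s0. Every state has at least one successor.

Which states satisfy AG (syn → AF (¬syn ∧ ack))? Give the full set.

States satisfying syn → AF (¬syn ∧ ack): {s0, s1, s2, s3, s4, s5, s6}.
States satisfying AG (syn → AF (¬syn ∧ ack)): {s0, s1, s2, s3, s4, s5, s6}.

{s0, s1, s2, s3, s4, s5, s6}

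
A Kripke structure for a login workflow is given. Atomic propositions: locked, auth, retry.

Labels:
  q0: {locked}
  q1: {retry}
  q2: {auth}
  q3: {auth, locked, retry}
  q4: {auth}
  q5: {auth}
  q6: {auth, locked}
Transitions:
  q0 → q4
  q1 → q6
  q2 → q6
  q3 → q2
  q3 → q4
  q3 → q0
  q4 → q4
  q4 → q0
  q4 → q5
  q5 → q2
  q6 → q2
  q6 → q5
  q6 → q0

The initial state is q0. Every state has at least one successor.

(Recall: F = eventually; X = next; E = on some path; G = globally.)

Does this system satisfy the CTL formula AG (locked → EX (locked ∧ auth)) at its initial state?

Violated

States satisfying locked → EX (locked ∧ auth): {q1, q2, q4, q5}.
States satisfying AG (locked → EX (locked ∧ auth)): ∅.
q0 is reachable from q0 and violates locked → EX (locked ∧ auth), so AG fails at q0.
q0 ∉ Sat(AG (locked → EX (locked ∧ auth))).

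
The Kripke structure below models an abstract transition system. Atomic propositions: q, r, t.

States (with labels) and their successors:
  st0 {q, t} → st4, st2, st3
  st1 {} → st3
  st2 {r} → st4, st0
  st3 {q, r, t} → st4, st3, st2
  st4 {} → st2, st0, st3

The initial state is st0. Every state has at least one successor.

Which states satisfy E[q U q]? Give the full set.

{st0, st3}

States satisfying q: {st0, st3}.
States satisfying E[q U q]: {st0, st3}.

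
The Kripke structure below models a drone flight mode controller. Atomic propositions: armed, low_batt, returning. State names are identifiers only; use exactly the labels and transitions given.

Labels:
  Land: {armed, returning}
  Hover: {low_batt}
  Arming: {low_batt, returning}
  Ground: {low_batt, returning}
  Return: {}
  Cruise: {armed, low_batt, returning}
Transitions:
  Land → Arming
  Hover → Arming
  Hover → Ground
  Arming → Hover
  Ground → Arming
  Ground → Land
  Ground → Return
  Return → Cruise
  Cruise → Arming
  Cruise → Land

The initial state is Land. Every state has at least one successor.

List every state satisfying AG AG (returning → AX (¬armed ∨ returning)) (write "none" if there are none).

States satisfying AG (returning → AX (¬armed ∨ returning)): {Land, Hover, Arming, Ground, Return, Cruise}.
States satisfying AG AG (returning → AX (¬armed ∨ returning)): {Land, Hover, Arming, Ground, Return, Cruise}.

{Land, Hover, Arming, Ground, Return, Cruise}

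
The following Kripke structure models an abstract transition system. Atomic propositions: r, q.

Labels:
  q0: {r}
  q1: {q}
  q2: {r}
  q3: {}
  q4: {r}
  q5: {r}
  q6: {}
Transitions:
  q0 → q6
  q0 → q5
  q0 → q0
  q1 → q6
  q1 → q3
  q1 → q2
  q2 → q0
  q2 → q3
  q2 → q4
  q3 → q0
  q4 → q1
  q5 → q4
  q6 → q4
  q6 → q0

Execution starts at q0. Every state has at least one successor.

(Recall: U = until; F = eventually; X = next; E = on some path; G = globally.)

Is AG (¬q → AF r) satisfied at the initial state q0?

Satisfied

States satisfying ¬q → AF r: {q0, q1, q2, q3, q4, q5, q6}.
States satisfying AG (¬q → AF r): {q0, q1, q2, q3, q4, q5, q6}.
Every state reachable from q0 satisfies ¬q → AF r.
q0 ∈ Sat(AG (¬q → AF r)).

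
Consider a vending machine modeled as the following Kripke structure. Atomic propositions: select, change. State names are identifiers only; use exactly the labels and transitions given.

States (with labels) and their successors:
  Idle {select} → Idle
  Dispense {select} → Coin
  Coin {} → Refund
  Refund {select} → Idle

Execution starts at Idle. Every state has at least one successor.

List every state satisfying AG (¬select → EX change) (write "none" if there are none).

{Idle, Refund}

States satisfying ¬select → EX change: {Idle, Dispense, Refund}.
States satisfying AG (¬select → EX change): {Idle, Refund}.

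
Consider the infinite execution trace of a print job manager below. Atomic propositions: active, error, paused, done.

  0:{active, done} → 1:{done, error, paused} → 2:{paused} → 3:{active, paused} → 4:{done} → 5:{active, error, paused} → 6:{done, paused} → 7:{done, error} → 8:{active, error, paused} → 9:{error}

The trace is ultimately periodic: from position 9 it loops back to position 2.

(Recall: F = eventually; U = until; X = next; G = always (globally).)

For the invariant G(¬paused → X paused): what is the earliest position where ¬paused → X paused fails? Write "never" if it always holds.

¬paused → X paused holds at every position 0..9, and those are all the positions the trace ever visits, so the invariant G(¬paused → X paused) is never violated.

never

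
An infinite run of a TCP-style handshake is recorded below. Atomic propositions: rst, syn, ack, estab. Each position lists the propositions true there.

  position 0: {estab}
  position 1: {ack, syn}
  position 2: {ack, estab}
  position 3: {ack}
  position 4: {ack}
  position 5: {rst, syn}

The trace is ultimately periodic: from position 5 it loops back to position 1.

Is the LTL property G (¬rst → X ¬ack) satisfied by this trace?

¬rst → X ¬ack must hold at every position from 0 onward. It fails at position 0, so G (¬rst → X ¬ack) is false.
Positions where ¬rst holds: 0, 1, 2, 3, 4.
Check X ¬ack at each: 0→fails, 1→fails, 2→fails, 3→fails, 4→ok.

Does not hold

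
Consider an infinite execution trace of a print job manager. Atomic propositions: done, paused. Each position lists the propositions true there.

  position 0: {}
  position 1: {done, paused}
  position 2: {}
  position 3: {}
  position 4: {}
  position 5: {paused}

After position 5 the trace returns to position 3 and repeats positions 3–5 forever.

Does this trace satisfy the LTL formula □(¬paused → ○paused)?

Violated

¬paused → ○paused must hold at every position from 0 onward. It fails at position 2, so □(¬paused → ○paused) is false.
Positions where ¬paused holds: 0, 2, 3, 4.
Check ○paused at each: 0→ok, 2→fails, 3→fails, 4→ok.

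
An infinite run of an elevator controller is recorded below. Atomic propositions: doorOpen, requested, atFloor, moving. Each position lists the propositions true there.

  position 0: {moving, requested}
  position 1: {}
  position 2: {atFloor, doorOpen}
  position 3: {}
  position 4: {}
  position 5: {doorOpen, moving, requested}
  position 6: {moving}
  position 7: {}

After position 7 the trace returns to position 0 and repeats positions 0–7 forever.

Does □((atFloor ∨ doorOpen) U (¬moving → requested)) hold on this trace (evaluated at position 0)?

(atFloor ∨ doorOpen) U (¬moving → requested) must hold at every position from 0 onward. It fails at position 1, so □((atFloor ∨ doorOpen) U (¬moving → requested)) is false.

No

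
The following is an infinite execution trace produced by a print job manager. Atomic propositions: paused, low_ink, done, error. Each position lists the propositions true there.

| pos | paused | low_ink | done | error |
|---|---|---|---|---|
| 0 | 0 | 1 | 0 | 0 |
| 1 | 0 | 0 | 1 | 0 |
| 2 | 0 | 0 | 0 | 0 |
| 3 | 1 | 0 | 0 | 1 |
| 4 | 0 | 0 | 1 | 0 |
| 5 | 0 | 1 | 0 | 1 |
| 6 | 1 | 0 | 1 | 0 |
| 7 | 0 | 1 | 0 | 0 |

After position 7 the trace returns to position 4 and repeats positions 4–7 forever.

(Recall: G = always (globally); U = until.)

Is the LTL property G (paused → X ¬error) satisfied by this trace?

Holds

paused → X ¬error holds at every position 0..7, and those are all positions ever visited, so G (paused → X ¬error) holds.
Positions where paused holds: 3, 6.
Check X ¬error at each: 3→ok, 6→ok.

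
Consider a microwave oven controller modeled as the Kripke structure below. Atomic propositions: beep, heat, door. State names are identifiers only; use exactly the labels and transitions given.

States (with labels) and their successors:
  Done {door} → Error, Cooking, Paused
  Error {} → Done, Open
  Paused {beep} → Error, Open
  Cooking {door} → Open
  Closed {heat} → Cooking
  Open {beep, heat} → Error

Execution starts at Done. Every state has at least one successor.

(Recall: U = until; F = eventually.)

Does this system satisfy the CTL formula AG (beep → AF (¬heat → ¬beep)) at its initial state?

States satisfying beep → AF (¬heat → ¬beep): {Done, Error, Paused, Cooking, Closed, Open}.
States satisfying AG (beep → AF (¬heat → ¬beep)): {Done, Error, Paused, Cooking, Closed, Open}.
Every state reachable from Done satisfies beep → AF (¬heat → ¬beep).
Done ∈ Sat(AG (beep → AF (¬heat → ¬beep))).

Holds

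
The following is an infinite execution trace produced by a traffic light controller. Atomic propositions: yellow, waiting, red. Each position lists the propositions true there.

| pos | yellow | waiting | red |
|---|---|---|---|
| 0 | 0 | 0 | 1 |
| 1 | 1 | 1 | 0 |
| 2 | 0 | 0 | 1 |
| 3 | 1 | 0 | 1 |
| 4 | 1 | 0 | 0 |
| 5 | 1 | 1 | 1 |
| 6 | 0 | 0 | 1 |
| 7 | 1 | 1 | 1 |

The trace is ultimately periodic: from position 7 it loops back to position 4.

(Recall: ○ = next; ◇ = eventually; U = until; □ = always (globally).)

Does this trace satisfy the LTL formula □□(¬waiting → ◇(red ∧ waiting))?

Satisfied

□(¬waiting → ◇(red ∧ waiting)) holds at every position 0..7, and those are all positions ever visited, so □□(¬waiting → ◇(red ∧ waiting)) holds.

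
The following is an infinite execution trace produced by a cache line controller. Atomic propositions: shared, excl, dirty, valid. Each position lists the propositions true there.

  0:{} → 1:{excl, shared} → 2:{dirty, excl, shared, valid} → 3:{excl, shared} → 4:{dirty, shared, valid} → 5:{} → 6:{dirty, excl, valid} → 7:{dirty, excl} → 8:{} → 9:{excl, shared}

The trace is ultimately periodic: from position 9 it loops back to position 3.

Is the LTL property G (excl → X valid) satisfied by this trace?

excl → X valid must hold at every position from 0 onward. It fails at position 2, so G (excl → X valid) is false.
Positions where excl holds: 1, 2, 3, 6, 7, 9.
Check X valid at each: 1→ok, 2→fails, 3→ok, 6→fails, 7→fails, 9→fails.

No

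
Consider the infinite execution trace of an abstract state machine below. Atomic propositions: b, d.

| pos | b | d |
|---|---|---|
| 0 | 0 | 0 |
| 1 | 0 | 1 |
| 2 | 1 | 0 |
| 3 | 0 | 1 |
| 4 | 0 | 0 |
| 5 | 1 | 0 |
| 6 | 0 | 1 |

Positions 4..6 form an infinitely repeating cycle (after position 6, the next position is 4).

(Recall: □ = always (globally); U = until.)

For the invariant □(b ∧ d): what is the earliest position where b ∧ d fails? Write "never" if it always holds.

0

At position 0 the labels are {}, so b ∧ d is false there. This is the first violation.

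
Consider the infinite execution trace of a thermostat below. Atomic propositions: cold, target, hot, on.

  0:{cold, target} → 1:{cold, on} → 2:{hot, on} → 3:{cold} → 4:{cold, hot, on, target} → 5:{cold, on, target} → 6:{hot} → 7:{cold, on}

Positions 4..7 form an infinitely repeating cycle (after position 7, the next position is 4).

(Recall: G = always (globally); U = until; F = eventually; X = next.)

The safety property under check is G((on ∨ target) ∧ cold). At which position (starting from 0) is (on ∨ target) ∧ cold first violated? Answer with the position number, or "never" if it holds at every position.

2

Check (on ∨ target) ∧ cold at each position in order: 0 ✓, 1 ✓.
At position 2 the labels are {hot, on}, so (on ∨ target) ∧ cold is false there. This is the first violation.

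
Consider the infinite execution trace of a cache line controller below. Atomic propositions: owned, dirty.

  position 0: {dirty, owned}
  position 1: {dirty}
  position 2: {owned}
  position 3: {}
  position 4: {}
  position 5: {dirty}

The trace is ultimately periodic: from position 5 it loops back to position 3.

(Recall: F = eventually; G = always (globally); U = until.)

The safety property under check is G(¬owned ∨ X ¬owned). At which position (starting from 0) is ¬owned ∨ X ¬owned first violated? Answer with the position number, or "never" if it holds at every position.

never

¬owned ∨ X ¬owned holds at every position 0..5, and those are all the positions the trace ever visits, so the invariant G(¬owned ∨ X ¬owned) is never violated.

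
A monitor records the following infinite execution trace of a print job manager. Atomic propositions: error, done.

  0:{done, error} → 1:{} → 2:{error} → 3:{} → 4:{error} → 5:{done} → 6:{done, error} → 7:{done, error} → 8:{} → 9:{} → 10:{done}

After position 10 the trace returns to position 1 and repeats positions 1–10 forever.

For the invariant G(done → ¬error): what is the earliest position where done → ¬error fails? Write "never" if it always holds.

0

At position 0 the labels are {done, error}, so done → ¬error is false there. This is the first violation.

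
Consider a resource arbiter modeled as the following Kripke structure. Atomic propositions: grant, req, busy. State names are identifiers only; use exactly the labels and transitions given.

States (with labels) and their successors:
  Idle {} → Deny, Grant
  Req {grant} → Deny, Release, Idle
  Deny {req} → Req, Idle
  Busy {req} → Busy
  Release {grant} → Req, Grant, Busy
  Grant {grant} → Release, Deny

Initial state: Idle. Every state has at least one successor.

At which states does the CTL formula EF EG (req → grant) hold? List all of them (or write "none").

{Idle, Req, Deny, Release, Grant}

States satisfying EG (req → grant): {Idle, Req, Release, Grant}.
States satisfying EF EG (req → grant): {Idle, Req, Deny, Release, Grant}.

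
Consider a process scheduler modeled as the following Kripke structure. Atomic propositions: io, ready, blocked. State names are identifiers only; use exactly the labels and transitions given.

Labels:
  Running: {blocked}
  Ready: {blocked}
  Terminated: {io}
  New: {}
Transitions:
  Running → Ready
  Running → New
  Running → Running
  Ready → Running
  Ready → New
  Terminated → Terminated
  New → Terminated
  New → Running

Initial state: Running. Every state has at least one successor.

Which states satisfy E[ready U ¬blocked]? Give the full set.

States satisfying ready: ∅.
States satisfying ¬blocked: {Terminated, New}.
States satisfying E[ready U ¬blocked]: {Terminated, New}.

{Terminated, New}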